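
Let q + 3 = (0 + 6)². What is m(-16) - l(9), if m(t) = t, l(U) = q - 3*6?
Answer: -31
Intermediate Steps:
q = 33 (q = -3 + (0 + 6)² = -3 + 6² = -3 + 36 = 33)
l(U) = 15 (l(U) = 33 - 3*6 = 33 - 18 = 15)
m(-16) - l(9) = -16 - 1*15 = -16 - 15 = -31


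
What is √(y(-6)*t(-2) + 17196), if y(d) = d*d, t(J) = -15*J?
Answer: 2*√4569 ≈ 135.19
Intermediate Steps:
y(d) = d²
√(y(-6)*t(-2) + 17196) = √((-6)²*(-15*(-2)) + 17196) = √(36*30 + 17196) = √(1080 + 17196) = √18276 = 2*√4569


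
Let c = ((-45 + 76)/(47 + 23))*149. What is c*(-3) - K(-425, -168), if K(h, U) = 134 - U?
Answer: -34997/70 ≈ -499.96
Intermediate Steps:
c = 4619/70 (c = (31/70)*149 = 4619/70 ≈ 65.986)
c*(-3) - K(-425, -168) = (4619/70)*(-3) - (134 - 1*(-168)) = -13857/70 - (134 + 168) = -13857/70 - 1*302 = -13857/70 - 302 = -34997/70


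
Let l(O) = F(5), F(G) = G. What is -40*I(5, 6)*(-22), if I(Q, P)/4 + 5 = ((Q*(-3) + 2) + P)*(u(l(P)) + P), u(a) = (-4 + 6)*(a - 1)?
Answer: -362560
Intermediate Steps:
l(O) = 5
u(a) = -2 + 2*a (u(a) = 2*(-1 + a) = -2 + 2*a)
I(Q, P) = -20 + 4*(8 + P)*(2 + P - 3*Q) (I(Q, P) = -20 + 4*(((Q*(-3) + 2) + P)*((-2 + 2*5) + P)) = -20 + 4*(((-3*Q + 2) + P)*((-2 + 10) + P)) = -20 + 4*(((2 - 3*Q) + P)*(8 + P)) = -20 + 4*((2 + P - 3*Q)*(8 + P)) = -20 + 4*((8 + P)*(2 + P - 3*Q)) = -20 + 4*(8 + P)*(2 + P - 3*Q))
-40*I(5, 6)*(-22) = -40*(44 - 96*5 + 4*6² + 40*6 - 12*6*5)*(-22) = -40*(44 - 480 + 4*36 + 240 - 360)*(-22) = -40*(44 - 480 + 144 + 240 - 360)*(-22) = -40*(-412)*(-22) = 16480*(-22) = -362560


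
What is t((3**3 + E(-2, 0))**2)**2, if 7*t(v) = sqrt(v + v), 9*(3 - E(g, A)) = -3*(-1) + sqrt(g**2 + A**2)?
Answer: 140450/3969 ≈ 35.387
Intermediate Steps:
E(g, A) = 8/3 - sqrt(A**2 + g**2)/9 (E(g, A) = 3 - (-3*(-1) + sqrt(g**2 + A**2))/9 = 3 - (3 + sqrt(A**2 + g**2))/9 = 3 + (-1/3 - sqrt(A**2 + g**2)/9) = 8/3 - sqrt(A**2 + g**2)/9)
t(v) = sqrt(2)*sqrt(v)/7 (t(v) = sqrt(v + v)/7 = sqrt(2*v)/7 = (sqrt(2)*sqrt(v))/7 = sqrt(2)*sqrt(v)/7)
t((3**3 + E(-2, 0))**2)**2 = (sqrt(2)*sqrt((3**3 + (8/3 - sqrt(0**2 + (-2)**2)/9))**2)/7)**2 = (sqrt(2)*sqrt((27 + (8/3 - sqrt(0 + 4)/9))**2)/7)**2 = (sqrt(2)*sqrt((27 + (8/3 - sqrt(4)/9))**2)/7)**2 = (sqrt(2)*sqrt((27 + (8/3 - 1/9*2))**2)/7)**2 = (sqrt(2)*sqrt((27 + (8/3 - 2/9))**2)/7)**2 = (sqrt(2)*sqrt((27 + 22/9)**2)/7)**2 = (sqrt(2)*sqrt((265/9)**2)/7)**2 = (sqrt(2)*sqrt(70225/81)/7)**2 = ((1/7)*sqrt(2)*(265/9))**2 = (265*sqrt(2)/63)**2 = 140450/3969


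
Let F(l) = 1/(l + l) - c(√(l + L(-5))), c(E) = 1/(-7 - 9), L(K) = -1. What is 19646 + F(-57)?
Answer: 17917201/912 ≈ 19646.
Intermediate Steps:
c(E) = -1/16 (c(E) = 1/(-16) = -1/16)
F(l) = 1/16 + 1/(2*l) (F(l) = 1/(l + l) - 1*(-1/16) = 1/(2*l) + 1/16 = 1/16 + 1/(2*l))
19646 + F(-57) = 19646 + (1/16)*(8 - 57)/(-57) = 19646 + (1/16)*(-1/57)*(-49) = 19646 + 49/912 = 17917201/912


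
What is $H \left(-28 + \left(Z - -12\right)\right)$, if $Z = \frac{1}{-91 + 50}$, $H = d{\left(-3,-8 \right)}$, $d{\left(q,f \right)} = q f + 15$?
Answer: $- \frac{25623}{41} \approx -624.95$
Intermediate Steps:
$d{\left(q,f \right)} = 15 + f q$ ($d{\left(q,f \right)} = f q + 15 = 15 + f q$)
$H = 39$ ($H = 15 - -24 = 15 + 24 = 39$)
$Z = - \frac{1}{41}$ ($Z = \frac{1}{-41} = - \frac{1}{41} \approx -0.02439$)
$H \left(-28 + \left(Z - -12\right)\right) = 39 \left(-28 - - \frac{491}{41}\right) = 39 \left(-28 + \left(- \frac{1}{41} + 12\right)\right) = 39 \left(-28 + \frac{491}{41}\right) = 39 \left(- \frac{657}{41}\right) = - \frac{25623}{41}$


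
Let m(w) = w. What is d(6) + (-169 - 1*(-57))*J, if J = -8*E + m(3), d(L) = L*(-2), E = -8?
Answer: -7516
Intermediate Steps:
d(L) = -2*L
J = 67 (J = -8*(-8) + 3 = 64 + 3 = 67)
d(6) + (-169 - 1*(-57))*J = -2*6 + (-169 - 1*(-57))*67 = -12 + (-169 + 57)*67 = -12 - 112*67 = -12 - 7504 = -7516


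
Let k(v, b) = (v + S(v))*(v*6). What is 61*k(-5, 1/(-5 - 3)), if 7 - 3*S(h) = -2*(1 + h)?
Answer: 9760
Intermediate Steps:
S(h) = 3 + 2*h/3 (S(h) = 7/3 - (-2)*(1 + h)/3 = 7/3 - (-2 - 2*h)/3 = 7/3 + (⅔ + 2*h/3) = 3 + 2*h/3)
k(v, b) = 6*v*(3 + 5*v/3) (k(v, b) = (v + (3 + 2*v/3))*(v*6) = (3 + 5*v/3)*(6*v) = 6*v*(3 + 5*v/3))
61*k(-5, 1/(-5 - 3)) = 61*(2*(-5)*(9 + 5*(-5))) = 61*(2*(-5)*(9 - 25)) = 61*(2*(-5)*(-16)) = 61*160 = 9760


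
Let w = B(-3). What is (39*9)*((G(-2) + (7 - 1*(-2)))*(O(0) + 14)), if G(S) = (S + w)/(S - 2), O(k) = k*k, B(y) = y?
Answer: 100737/2 ≈ 50369.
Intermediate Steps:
w = -3
O(k) = k**2
G(S) = (-3 + S)/(-2 + S) (G(S) = (S - 3)/(S - 2) = (-3 + S)/(-2 + S))
(39*9)*((G(-2) + (7 - 1*(-2)))*(O(0) + 14)) = (39*9)*(((-3 - 2)/(-2 - 2) + (7 - 1*(-2)))*(0**2 + 14)) = 351*((-5/(-4) + (7 + 2))*(0 + 14)) = 351*((-1/4*(-5) + 9)*14) = 351*((5/4 + 9)*14) = 351*((41/4)*14) = 351*(287/2) = 100737/2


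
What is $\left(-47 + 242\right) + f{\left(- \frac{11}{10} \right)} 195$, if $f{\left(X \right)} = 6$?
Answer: $1365$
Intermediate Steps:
$\left(-47 + 242\right) + f{\left(- \frac{11}{10} \right)} 195 = \left(-47 + 242\right) + 6 \cdot 195 = 195 + 1170 = 1365$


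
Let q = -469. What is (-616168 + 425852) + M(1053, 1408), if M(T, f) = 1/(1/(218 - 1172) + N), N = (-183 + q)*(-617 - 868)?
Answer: -175791440482810/923681879 ≈ -1.9032e+5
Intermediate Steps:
N = 968220 (N = (-183 - 469)*(-617 - 868) = -652*(-1485) = 968220)
M(T, f) = 954/923681879 (M(T, f) = 1/(1/(218 - 1172) + 968220) = 1/(1/(-954) + 968220) = 1/(-1/954 + 968220) = 1/(923681879/954) = 954/923681879)
(-616168 + 425852) + M(1053, 1408) = (-616168 + 425852) + 954/923681879 = -190316 + 954/923681879 = -175791440482810/923681879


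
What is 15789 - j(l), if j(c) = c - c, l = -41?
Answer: 15789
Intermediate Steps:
j(c) = 0
15789 - j(l) = 15789 - 1*0 = 15789 + 0 = 15789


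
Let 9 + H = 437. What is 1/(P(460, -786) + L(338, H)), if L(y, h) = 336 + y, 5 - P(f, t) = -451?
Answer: 1/1130 ≈ 0.00088496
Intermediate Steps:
H = 428 (H = -9 + 437 = 428)
P(f, t) = 456 (P(f, t) = 5 - 1*(-451) = 5 + 451 = 456)
1/(P(460, -786) + L(338, H)) = 1/(456 + (336 + 338)) = 1/(456 + 674) = 1/1130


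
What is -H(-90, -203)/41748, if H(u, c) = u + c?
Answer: 293/41748 ≈ 0.0070183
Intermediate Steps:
H(u, c) = c + u
-H(-90, -203)/41748 = -(-203 - 90)/41748 = -(-293)/41748 = -1*(-293/41748) = 293/41748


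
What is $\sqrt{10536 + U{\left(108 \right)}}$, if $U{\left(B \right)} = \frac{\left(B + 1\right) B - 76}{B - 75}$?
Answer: $\frac{2 \sqrt{2964918}}{33} \approx 104.36$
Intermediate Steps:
$U{\left(B \right)} = \frac{-76 + B \left(1 + B\right)}{-75 + B}$ ($U{\left(B \right)} = \frac{\left(1 + B\right) B - 76}{-75 + B} = \frac{B \left(1 + B\right) - 76}{-75 + B} = \frac{-76 + B \left(1 + B\right)}{-75 + B}$)
$\sqrt{10536 + U{\left(108 \right)}} = \sqrt{10536 + \frac{-76 + 108 + 108^{2}}{-75 + 108}} = \sqrt{10536 + \frac{-76 + 108 + 11664}{33}} = \sqrt{10536 + \frac{1}{33} \cdot 11696} = \sqrt{10536 + \frac{11696}{33}} = \sqrt{\frac{359384}{33}} = \frac{2 \sqrt{2964918}}{33}$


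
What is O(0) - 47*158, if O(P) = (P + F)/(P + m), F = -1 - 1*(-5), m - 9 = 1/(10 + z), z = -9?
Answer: -37128/5 ≈ -7425.6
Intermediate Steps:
m = 10 (m = 9 + 1/(10 - 9) = 9 + 1/1 = 9 + 1 = 10)
F = 4 (F = -1 + 5 = 4)
O(P) = (4 + P)/(10 + P) (O(P) = (P + 4)/(P + 10) = (4 + P)/(10 + P))
O(0) - 47*158 = (4 + 0)/(10 + 0) - 47*158 = 4/10 - 7426 = (⅒)*4 - 7426 = ⅖ - 7426 = -37128/5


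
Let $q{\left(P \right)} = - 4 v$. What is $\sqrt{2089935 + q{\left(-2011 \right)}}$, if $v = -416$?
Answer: $\sqrt{2091599} \approx 1446.2$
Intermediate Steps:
$q{\left(P \right)} = 1664$ ($q{\left(P \right)} = \left(-4\right) \left(-416\right) = 1664$)
$\sqrt{2089935 + q{\left(-2011 \right)}} = \sqrt{2089935 + 1664} = \sqrt{2091599}$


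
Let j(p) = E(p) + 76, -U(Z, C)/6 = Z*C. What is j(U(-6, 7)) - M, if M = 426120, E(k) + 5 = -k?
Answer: -426301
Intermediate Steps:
U(Z, C) = -6*C*Z (U(Z, C) = -6*Z*C = -6*C*Z)
E(k) = -5 - k
j(p) = 71 - p (j(p) = (-5 - p) + 76 = 71 - p)
j(U(-6, 7)) - M = (71 - (-6)*7*(-6)) - 1*426120 = (71 - 1*252) - 426120 = (71 - 252) - 426120 = -181 - 426120 = -426301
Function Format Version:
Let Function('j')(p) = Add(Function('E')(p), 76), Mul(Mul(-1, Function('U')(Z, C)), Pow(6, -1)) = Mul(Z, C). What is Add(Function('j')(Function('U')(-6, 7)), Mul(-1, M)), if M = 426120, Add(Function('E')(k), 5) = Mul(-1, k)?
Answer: -426301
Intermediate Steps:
Function('U')(Z, C) = Mul(-6, C, Z) (Function('U')(Z, C) = Mul(-6, Mul(Z, C)) = Mul(-6, Mul(C, Z)) = Mul(-6, C, Z))
Function('E')(k) = Add(-5, Mul(-1, k))
Function('j')(p) = Add(71, Mul(-1, p)) (Function('j')(p) = Add(Add(-5, Mul(-1, p)), 76) = Add(71, Mul(-1, p)))
Add(Function('j')(Function('U')(-6, 7)), Mul(-1, M)) = Add(Add(71, Mul(-1, Mul(-6, 7, -6))), Mul(-1, 426120)) = Add(Add(71, Mul(-1, 252)), -426120) = Add(Add(71, -252), -426120) = Add(-181, -426120) = -426301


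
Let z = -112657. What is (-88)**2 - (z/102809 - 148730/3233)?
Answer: 2589617315419/332381497 ≈ 7791.1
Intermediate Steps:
(-88)**2 - (z/102809 - 148730/3233) = (-88)**2 - (-112657/102809 - 148730/3233) = 7744 - (-112657*1/102809 - 148730*1/3233) = 7744 - (-112657/102809 - 148730/3233) = 7744 - 1*(-15655002651/332381497) = 7744 + 15655002651/332381497 = 2589617315419/332381497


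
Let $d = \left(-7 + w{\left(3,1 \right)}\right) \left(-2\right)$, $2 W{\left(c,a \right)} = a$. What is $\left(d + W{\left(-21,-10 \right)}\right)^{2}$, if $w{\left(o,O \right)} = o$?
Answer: $9$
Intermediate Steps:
$W{\left(c,a \right)} = \frac{a}{2}$
$d = 8$ ($d = \left(-7 + 3\right) \left(-2\right) = \left(-4\right) \left(-2\right) = 8$)
$\left(d + W{\left(-21,-10 \right)}\right)^{2} = \left(8 + \frac{1}{2} \left(-10\right)\right)^{2} = \left(8 - 5\right)^{2} = 3^{2} = 9$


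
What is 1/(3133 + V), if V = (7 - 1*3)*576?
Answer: 1/5437 ≈ 0.00018393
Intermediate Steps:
V = 2304 (V = (7 - 3)*576 = 4*576 = 2304)
1/(3133 + V) = 1/(3133 + 2304) = 1/5437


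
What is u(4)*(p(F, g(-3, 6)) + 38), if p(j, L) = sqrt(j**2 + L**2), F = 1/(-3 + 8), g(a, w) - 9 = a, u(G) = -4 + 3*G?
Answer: 304 + 8*sqrt(901)/5 ≈ 352.03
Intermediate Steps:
g(a, w) = 9 + a
F = 1/5 ≈ 0.20000
p(j, L) = sqrt(L**2 + j**2)
u(4)*(p(F, g(-3, 6)) + 38) = (-4 + 3*4)*(sqrt((9 - 3)**2 + (1/5)**2) + 38) = (-4 + 12)*(sqrt(6**2 + 1/25) + 38) = 8*(sqrt(36 + 1/25) + 38) = 8*(sqrt(901/25) + 38) = 8*(sqrt(901)/5 + 38) = 8*(38 + sqrt(901)/5) = 304 + 8*sqrt(901)/5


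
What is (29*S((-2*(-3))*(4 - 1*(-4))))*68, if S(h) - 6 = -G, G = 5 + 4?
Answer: -5916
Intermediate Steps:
G = 9
S(h) = -3 (S(h) = 6 - 1*9 = 6 - 9 = -3)
(29*S((-2*(-3))*(4 - 1*(-4))))*68 = (29*(-3))*68 = -87*68 = -5916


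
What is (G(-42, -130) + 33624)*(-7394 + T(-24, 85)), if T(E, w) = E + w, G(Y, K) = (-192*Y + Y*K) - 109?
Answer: -344936987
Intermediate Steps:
G(Y, K) = -109 - 192*Y + K*Y (G(Y, K) = (-192*Y + K*Y) - 109 = -109 - 192*Y + K*Y)
(G(-42, -130) + 33624)*(-7394 + T(-24, 85)) = ((-109 - 192*(-42) - 130*(-42)) + 33624)*(-7394 + (-24 + 85)) = ((-109 + 8064 + 5460) + 33624)*(-7394 + 61) = (13415 + 33624)*(-7333) = 47039*(-7333) = -344936987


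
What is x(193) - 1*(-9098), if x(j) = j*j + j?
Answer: 46540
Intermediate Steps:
x(j) = j + j² (x(j) = j² + j = j + j²)
x(193) - 1*(-9098) = 193*(1 + 193) - 1*(-9098) = 193*194 + 9098 = 37442 + 9098 = 46540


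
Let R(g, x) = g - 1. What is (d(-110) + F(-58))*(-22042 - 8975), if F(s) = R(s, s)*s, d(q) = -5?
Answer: -105985089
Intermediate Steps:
R(g, x) = -1 + g
F(s) = s*(-1 + s) (F(s) = (-1 + s)*s = s*(-1 + s))
(d(-110) + F(-58))*(-22042 - 8975) = (-5 - 58*(-1 - 58))*(-22042 - 8975) = (-5 - 58*(-59))*(-31017) = (-5 + 3422)*(-31017) = 3417*(-31017) = -105985089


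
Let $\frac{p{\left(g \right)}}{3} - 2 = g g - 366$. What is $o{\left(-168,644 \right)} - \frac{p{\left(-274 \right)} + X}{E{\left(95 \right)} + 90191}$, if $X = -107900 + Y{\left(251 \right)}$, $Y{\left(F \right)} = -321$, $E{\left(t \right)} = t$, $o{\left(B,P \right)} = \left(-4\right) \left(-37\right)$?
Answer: $\frac{13246413}{90286} \approx 146.72$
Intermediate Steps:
$o{\left(B,P \right)} = 148$
$X = -108221$ ($X = -107900 - 321 = -108221$)
$p{\left(g \right)} = -1092 + 3 g^{2}$ ($p{\left(g \right)} = 6 + 3 \left(g g - 366\right) = 6 + 3 \left(g^{2} - 366\right) = 6 + 3 \left(-366 + g^{2}\right) = 6 + \left(-1098 + 3 g^{2}\right) = -1092 + 3 g^{2}$)
$o{\left(-168,644 \right)} - \frac{p{\left(-274 \right)} + X}{E{\left(95 \right)} + 90191} = 148 - \frac{\left(-1092 + 3 \left(-274\right)^{2}\right) - 108221}{95 + 90191} = 148 - \frac{\left(-1092 + 3 \cdot 75076\right) - 108221}{90286} = 148 - \left(\left(-1092 + 225228\right) - 108221\right) \frac{1}{90286} = 148 - \left(224136 - 108221\right) \frac{1}{90286} = 148 - 115915 \cdot \frac{1}{90286} = 148 - \frac{115915}{90286} = \frac{13246413}{90286}$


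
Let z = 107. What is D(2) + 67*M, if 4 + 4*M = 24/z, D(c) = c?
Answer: -6553/107 ≈ -61.243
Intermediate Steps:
M = -101/107 (M = -1 + (24/107)/4 = -1 + (24*(1/107))/4 = -1 + (¼)*(24/107) = -1 + 6/107 = -101/107 ≈ -0.94392)
D(2) + 67*M = 2 + 67*(-101/107) = 2 - 6767/107 = -6553/107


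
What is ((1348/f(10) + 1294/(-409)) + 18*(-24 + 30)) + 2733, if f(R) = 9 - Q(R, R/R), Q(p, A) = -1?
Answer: 6079041/2045 ≈ 2972.6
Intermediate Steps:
f(R) = 10 (f(R) = 9 - 1*(-1) = 9 + 1 = 10)
((1348/f(10) + 1294/(-409)) + 18*(-24 + 30)) + 2733 = ((1348/10 + 1294/(-409)) + 18*(-24 + 30)) + 2733 = ((1348*(1/10) + 1294*(-1/409)) + 18*6) + 2733 = ((674/5 - 1294/409) + 108) + 2733 = (269196/2045 + 108) + 2733 = 490056/2045 + 2733 = 6079041/2045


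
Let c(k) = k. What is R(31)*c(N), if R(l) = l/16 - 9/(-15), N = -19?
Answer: -3857/80 ≈ -48.213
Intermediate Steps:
R(l) = ⅗ + l/16 (R(l) = l*(1/16) - 9*(-1/15) = l/16 + ⅗ = ⅗ + l/16)
R(31)*c(N) = (⅗ + (1/16)*31)*(-19) = (⅗ + 31/16)*(-19) = (203/80)*(-19) = -3857/80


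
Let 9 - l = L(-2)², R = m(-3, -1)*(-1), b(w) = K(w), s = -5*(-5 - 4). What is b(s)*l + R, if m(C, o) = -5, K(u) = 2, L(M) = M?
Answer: 15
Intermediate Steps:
s = 45 (s = -5*(-9) = 45)
b(w) = 2
R = 5 (R = -5*(-1) = 5)
l = 5 (l = 9 - 1*(-2)² = 9 - 1*4 = 9 - 4 = 5)
b(s)*l + R = 2*5 + 5 = 10 + 5 = 15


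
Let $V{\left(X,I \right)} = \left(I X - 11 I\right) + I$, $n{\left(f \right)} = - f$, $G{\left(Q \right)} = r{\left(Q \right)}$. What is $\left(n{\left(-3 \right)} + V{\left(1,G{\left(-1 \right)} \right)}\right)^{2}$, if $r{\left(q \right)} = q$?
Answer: $144$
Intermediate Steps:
$G{\left(Q \right)} = Q$
$V{\left(X,I \right)} = - 10 I + I X$ ($V{\left(X,I \right)} = \left(- 11 I + I X\right) + I = - 10 I + I X$)
$\left(n{\left(-3 \right)} + V{\left(1,G{\left(-1 \right)} \right)}\right)^{2} = \left(\left(-1\right) \left(-3\right) - \left(-10 + 1\right)\right)^{2} = \left(3 - -9\right)^{2} = \left(3 + 9\right)^{2} = 12^{2} = 144$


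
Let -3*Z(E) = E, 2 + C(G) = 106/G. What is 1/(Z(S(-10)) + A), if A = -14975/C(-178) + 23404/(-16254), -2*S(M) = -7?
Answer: 25542/147300259 ≈ 0.00017340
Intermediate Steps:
S(M) = 7/2 (S(M) = -½*(-7) = 7/2)
C(G) = -2 + 106/G
A = 73665029/12771 (A = -14975/(-2 + 106/(-178)) + 23404/(-16254) = -14975/(-2 + 106*(-1/178)) + 23404*(-1/16254) = -14975/(-2 - 53/89) - 11702/8127 = -14975/(-231/89) - 11702/8127 = -14975*(-89/231) - 11702/8127 = 1332775/231 - 11702/8127 = 73665029/12771 ≈ 5768.1)
Z(E) = -E/3
1/(Z(S(-10)) + A) = 1/(-⅓*7/2 + 73665029/12771) = 1/(-7/6 + 73665029/12771) = 1/(147300259/25542) = 25542/147300259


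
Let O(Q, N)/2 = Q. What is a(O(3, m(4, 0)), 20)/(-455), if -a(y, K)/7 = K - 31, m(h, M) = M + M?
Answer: -11/65 ≈ -0.16923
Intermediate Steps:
m(h, M) = 2*M
O(Q, N) = 2*Q
a(y, K) = 217 - 7*K (a(y, K) = -7*(K - 31) = -7*(-31 + K) = 217 - 7*K)
a(O(3, m(4, 0)), 20)/(-455) = (217 - 7*20)/(-455) = (217 - 140)*(-1/455) = 77*(-1/455) = -11/65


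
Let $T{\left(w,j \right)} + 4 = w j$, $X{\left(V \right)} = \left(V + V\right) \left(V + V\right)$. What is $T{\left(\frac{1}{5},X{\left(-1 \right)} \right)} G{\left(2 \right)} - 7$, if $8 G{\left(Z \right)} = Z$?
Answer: $- \frac{39}{5} \approx -7.8$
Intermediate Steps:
$G{\left(Z \right)} = \frac{Z}{8}$
$X{\left(V \right)} = 4 V^{2}$ ($X{\left(V \right)} = 2 V 2 V = 4 V^{2}$)
$T{\left(w,j \right)} = -4 + j w$ ($T{\left(w,j \right)} = -4 + w j = -4 + j w$)
$T{\left(\frac{1}{5},X{\left(-1 \right)} \right)} G{\left(2 \right)} - 7 = \left(-4 + \frac{4 \left(-1\right)^{2}}{5}\right) \frac{1}{8} \cdot 2 - 7 = \left(-4 + 4 \cdot 1 \cdot \frac{1}{5}\right) \frac{1}{4} - 7 = \left(-4 + 4 \cdot \frac{1}{5}\right) \frac{1}{4} - 7 = \left(-4 + \frac{4}{5}\right) \frac{1}{4} - 7 = \left(- \frac{16}{5}\right) \frac{1}{4} - 7 = - \frac{4}{5} - 7 = - \frac{39}{5}$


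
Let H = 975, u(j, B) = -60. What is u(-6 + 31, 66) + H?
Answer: 915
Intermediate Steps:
u(-6 + 31, 66) + H = -60 + 975 = 915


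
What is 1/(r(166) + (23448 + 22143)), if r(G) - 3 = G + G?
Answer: 1/45926 ≈ 2.1774e-5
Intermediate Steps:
r(G) = 3 + 2*G (r(G) = 3 + (G + G) = 3 + 2*G)
1/(r(166) + (23448 + 22143)) = 1/((3 + 2*166) + (23448 + 22143)) = 1/((3 + 332) + 45591) = 1/(335 + 45591) = 1/45926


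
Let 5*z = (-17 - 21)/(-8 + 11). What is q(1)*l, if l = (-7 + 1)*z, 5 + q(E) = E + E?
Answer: -228/5 ≈ -45.600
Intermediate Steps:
q(E) = -5 + 2*E (q(E) = -5 + (E + E) = -5 + 2*E)
z = -38/15 (z = ((-17 - 21)/(-8 + 11))/5 = (-38/3)/5 = (-38*⅓)/5 = (⅕)*(-38/3) = -38/15 ≈ -2.5333)
l = 76/5 (l = (-7 + 1)*(-38/15) = -6*(-38/15) = 76/5 ≈ 15.200)
q(1)*l = (-5 + 2*1)*(76/5) = (-5 + 2)*(76/5) = -3*76/5 = -228/5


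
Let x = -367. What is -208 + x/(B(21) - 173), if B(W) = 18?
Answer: -31873/155 ≈ -205.63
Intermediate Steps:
-208 + x/(B(21) - 173) = -208 - 367/(18 - 173) = -208 - 367/(-155) = -208 - 1/155*(-367) = -208 + 367/155 = -31873/155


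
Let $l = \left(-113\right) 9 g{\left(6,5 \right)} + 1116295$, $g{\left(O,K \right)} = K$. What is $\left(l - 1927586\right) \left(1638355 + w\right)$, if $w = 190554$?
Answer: $-1493077413784$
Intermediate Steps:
$l = 1111210$ ($l = \left(-113\right) 9 \cdot 5 + 1116295 = \left(-1017\right) 5 + 1116295 = -5085 + 1116295 = 1111210$)
$\left(l - 1927586\right) \left(1638355 + w\right) = \left(1111210 - 1927586\right) \left(1638355 + 190554\right) = \left(-816376\right) 1828909 = -1493077413784$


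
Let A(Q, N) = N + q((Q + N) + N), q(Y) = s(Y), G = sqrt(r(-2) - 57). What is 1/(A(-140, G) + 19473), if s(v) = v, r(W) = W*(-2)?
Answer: 19333/373765366 - 3*I*sqrt(53)/373765366 ≈ 5.1725e-5 - 5.8433e-8*I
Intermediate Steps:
r(W) = -2*W
G = I*sqrt(53) (G = sqrt(-2*(-2) - 57) = sqrt(4 - 57) = sqrt(-53) = I*sqrt(53) ≈ 7.2801*I)
q(Y) = Y
A(Q, N) = Q + 3*N (A(Q, N) = N + ((Q + N) + N) = N + ((N + Q) + N) = N + (Q + 2*N) = Q + 3*N)
1/(A(-140, G) + 19473) = 1/((-140 + 3*(I*sqrt(53))) + 19473) = 1/((-140 + 3*I*sqrt(53)) + 19473) = 1/(19333 + 3*I*sqrt(53))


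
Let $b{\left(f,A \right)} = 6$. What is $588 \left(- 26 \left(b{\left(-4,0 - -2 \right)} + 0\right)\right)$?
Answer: $-91728$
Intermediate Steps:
$588 \left(- 26 \left(b{\left(-4,0 - -2 \right)} + 0\right)\right) = 588 \left(- 26 \left(6 + 0\right)\right) = 588 \left(\left(-26\right) 6\right) = 588 \left(-156\right) = -91728$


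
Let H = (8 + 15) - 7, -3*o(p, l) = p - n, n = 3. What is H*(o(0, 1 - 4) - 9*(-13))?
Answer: 1888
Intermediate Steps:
o(p, l) = 1 - p/3 (o(p, l) = -(p - 1*3)/3 = -(p - 3)/3 = -(-3 + p)/3 = 1 - p/3)
H = 16 (H = 23 - 7 = 16)
H*(o(0, 1 - 4) - 9*(-13)) = 16*((1 - ⅓*0) - 9*(-13)) = 16*((1 + 0) + 117) = 16*(1 + 117) = 16*118 = 1888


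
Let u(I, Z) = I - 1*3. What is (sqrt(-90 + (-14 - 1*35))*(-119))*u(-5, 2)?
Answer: 952*I*sqrt(139) ≈ 11224.0*I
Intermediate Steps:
u(I, Z) = -3 + I (u(I, Z) = I - 3 = -3 + I)
(sqrt(-90 + (-14 - 1*35))*(-119))*u(-5, 2) = (sqrt(-90 + (-14 - 1*35))*(-119))*(-3 - 5) = (sqrt(-90 + (-14 - 35))*(-119))*(-8) = (sqrt(-90 - 49)*(-119))*(-8) = (sqrt(-139)*(-119))*(-8) = ((I*sqrt(139))*(-119))*(-8) = -119*I*sqrt(139)*(-8) = 952*I*sqrt(139)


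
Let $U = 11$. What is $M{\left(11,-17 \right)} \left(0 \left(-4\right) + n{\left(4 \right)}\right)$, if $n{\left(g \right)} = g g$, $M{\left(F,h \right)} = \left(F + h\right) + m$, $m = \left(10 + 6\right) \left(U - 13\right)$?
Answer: $-608$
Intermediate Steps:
$m = -32$ ($m = \left(10 + 6\right) \left(11 - 13\right) = 16 \left(-2\right) = -32$)
$M{\left(F,h \right)} = -32 + F + h$ ($M{\left(F,h \right)} = \left(F + h\right) - 32 = -32 + F + h$)
$n{\left(g \right)} = g^{2}$
$M{\left(11,-17 \right)} \left(0 \left(-4\right) + n{\left(4 \right)}\right) = \left(-32 + 11 - 17\right) \left(0 \left(-4\right) + 4^{2}\right) = - 38 \left(0 + 16\right) = \left(-38\right) 16 = -608$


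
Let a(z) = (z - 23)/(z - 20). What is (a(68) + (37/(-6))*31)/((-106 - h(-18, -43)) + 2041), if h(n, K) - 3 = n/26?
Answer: -118703/1206000 ≈ -0.098427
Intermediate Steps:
a(z) = (-23 + z)/(-20 + z)
h(n, K) = 3 + n/26
(a(68) + (37/(-6))*31)/((-106 - h(-18, -43)) + 2041) = ((-23 + 68)/(-20 + 68) + (37/(-6))*31)/((-106 - (3 + (1/26)*(-18))) + 2041) = (45/48 + (37*(-⅙))*31)/((-106 - (3 - 9/13)) + 2041) = ((1/48)*45 - 37/6*31)/((-106 - 1*30/13) + 2041) = (15/16 - 1147/6)/((-106 - 30/13) + 2041) = -9131/(48*(-1408/13 + 2041)) = -9131/(48*25125/13) = -9131/48*13/25125 = -118703/1206000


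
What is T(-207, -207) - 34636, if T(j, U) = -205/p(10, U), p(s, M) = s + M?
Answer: -6823087/197 ≈ -34635.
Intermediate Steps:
p(s, M) = M + s
T(j, U) = -205/(10 + U) (T(j, U) = -205/(U + 10) = -205/(10 + U))
T(-207, -207) - 34636 = -205/(10 - 207) - 34636 = -205/(-197) - 34636 = -205*(-1/197) - 34636 = 205/197 - 34636 = -6823087/197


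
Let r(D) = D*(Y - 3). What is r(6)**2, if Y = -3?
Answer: 1296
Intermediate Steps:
r(D) = -6*D (r(D) = D*(-3 - 3) = D*(-6) = -6*D)
r(6)**2 = (-6*6)**2 = (-36)**2 = 1296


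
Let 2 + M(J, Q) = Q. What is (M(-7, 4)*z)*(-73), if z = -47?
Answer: 6862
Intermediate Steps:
M(J, Q) = -2 + Q
(M(-7, 4)*z)*(-73) = ((-2 + 4)*(-47))*(-73) = (2*(-47))*(-73) = -94*(-73) = 6862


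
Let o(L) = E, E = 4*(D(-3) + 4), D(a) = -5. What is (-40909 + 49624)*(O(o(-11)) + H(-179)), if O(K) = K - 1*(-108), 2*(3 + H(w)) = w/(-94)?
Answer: 167040405/188 ≈ 8.8851e+5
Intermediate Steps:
H(w) = -3 - w/188 (H(w) = -3 + (w/(-94))/2 = -3 + (w*(-1/94))/2 = -3 + (-w/94)/2 = -3 - w/188)
E = -4 (E = 4*(-5 + 4) = 4*(-1) = -4)
o(L) = -4
O(K) = 108 + K (O(K) = K + 108 = 108 + K)
(-40909 + 49624)*(O(o(-11)) + H(-179)) = (-40909 + 49624)*((108 - 4) + (-3 - 1/188*(-179))) = 8715*(104 + (-3 + 179/188)) = 8715*(104 - 385/188) = 8715*(19167/188) = 167040405/188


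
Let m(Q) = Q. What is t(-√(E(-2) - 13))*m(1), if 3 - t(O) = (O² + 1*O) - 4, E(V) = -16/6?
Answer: 68/3 + I*√141/3 ≈ 22.667 + 3.9581*I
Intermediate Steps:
E(V) = -8/3 (E(V) = -16/6 = -4*⅔ = -8/3)
t(O) = 7 - O - O² (t(O) = 3 - ((O² + 1*O) - 4) = 3 - ((O² + O) - 4) = 3 - ((O + O²) - 4) = 3 - (-4 + O + O²) = 3 + (4 - O - O²) = 7 - O - O²)
t(-√(E(-2) - 13))*m(1) = (7 - (-1)*√(-8/3 - 13) - (-√(-8/3 - 13))²)*1 = (7 - (-1)*√(-47/3) - (-√(-47/3))²)*1 = (7 - (-1)*I*√141/3 - (-I*√141/3)²)*1 = (7 + I*√141/3 - 1*(-47/3))*1 = (7 + I*√141/3 + 47/3)*1 = (68/3 + I*√141/3)*1 = 68/3 + I*√141/3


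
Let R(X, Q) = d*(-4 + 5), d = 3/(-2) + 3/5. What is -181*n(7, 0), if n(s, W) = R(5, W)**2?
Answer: -14661/100 ≈ -146.61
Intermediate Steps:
d = -9/10 (d = 3*(-1/2) + 3*(1/5) = -3/2 + 3/5 = -9/10 ≈ -0.90000)
R(X, Q) = -9/10 (R(X, Q) = -9*(-4 + 5)/10 = -9/10*1 = -9/10)
n(s, W) = 81/100 (n(s, W) = (-9/10)**2 = 81/100)
-181*n(7, 0) = -181*81/100 = -14661/100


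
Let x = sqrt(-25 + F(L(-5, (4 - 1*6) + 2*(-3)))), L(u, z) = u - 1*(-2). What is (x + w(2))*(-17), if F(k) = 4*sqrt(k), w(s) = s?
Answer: -34 - 17*sqrt(-25 + 4*I*sqrt(3)) ≈ -45.669 - 85.797*I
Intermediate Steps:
L(u, z) = 2 + u (L(u, z) = u + 2 = 2 + u)
x = sqrt(-25 + 4*I*sqrt(3)) (x = sqrt(-25 + 4*sqrt(2 - 5)) = sqrt(-25 + 4*sqrt(-3)) = sqrt(-25 + 4*(I*sqrt(3))) = sqrt(-25 + 4*I*sqrt(3)) ≈ 0.68638 + 5.0469*I)
(x + w(2))*(-17) = (sqrt(-25 + 4*I*sqrt(3)) + 2)*(-17) = (2 + sqrt(-25 + 4*I*sqrt(3)))*(-17) = -34 - 17*sqrt(-25 + 4*I*sqrt(3))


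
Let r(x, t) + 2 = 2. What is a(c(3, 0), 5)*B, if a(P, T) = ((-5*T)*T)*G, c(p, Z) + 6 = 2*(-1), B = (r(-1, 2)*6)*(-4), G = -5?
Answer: 0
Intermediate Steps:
r(x, t) = 0 (r(x, t) = -2 + 2 = 0)
B = 0 (B = (0*6)*(-4) = 0*(-4) = 0)
c(p, Z) = -8 (c(p, Z) = -6 + 2*(-1) = -6 - 2 = -8)
a(P, T) = 25*T² (a(P, T) = ((-5*T)*T)*(-5) = -5*T²*(-5) = 25*T²)
a(c(3, 0), 5)*B = (25*5²)*0 = (25*25)*0 = 625*0 = 0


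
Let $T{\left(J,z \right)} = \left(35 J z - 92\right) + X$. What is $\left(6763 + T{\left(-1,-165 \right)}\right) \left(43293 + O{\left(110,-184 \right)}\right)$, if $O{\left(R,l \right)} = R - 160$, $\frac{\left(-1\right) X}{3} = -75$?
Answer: $547932053$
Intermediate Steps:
$X = 225$ ($X = \left(-3\right) \left(-75\right) = 225$)
$T{\left(J,z \right)} = 133 + 35 J z$ ($T{\left(J,z \right)} = \left(35 J z - 92\right) + 225 = \left(-92 + 35 J z\right) + 225 = 133 + 35 J z$)
$O{\left(R,l \right)} = -160 + R$
$\left(6763 + T{\left(-1,-165 \right)}\right) \left(43293 + O{\left(110,-184 \right)}\right) = \left(6763 + \left(133 + 35 \left(-1\right) \left(-165\right)\right)\right) \left(43293 + \left(-160 + 110\right)\right) = \left(6763 + \left(133 + 5775\right)\right) \left(43293 - 50\right) = \left(6763 + 5908\right) 43243 = 12671 \cdot 43243 = 547932053$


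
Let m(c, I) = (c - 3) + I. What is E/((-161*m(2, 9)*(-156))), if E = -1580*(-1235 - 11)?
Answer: 35155/3588 ≈ 9.7979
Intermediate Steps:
m(c, I) = -3 + I + c (m(c, I) = (-3 + c) + I = -3 + I + c)
E = 1968680 (E = -1580*(-1246) = 1968680)
E/((-161*m(2, 9)*(-156))) = 1968680/((-161*(-3 + 9 + 2)*(-156))) = 1968680/((-161*8*(-156))) = 1968680/((-1288*(-156))) = 1968680/200928 = 1968680*(1/200928) = 35155/3588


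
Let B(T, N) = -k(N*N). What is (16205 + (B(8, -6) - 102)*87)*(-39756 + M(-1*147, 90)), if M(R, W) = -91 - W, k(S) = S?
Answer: -167695463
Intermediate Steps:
B(T, N) = -N**2 (B(T, N) = -N*N = -N**2)
(16205 + (B(8, -6) - 102)*87)*(-39756 + M(-1*147, 90)) = (16205 + (-1*(-6)**2 - 102)*87)*(-39756 + (-91 - 1*90)) = (16205 + (-1*36 - 102)*87)*(-39756 + (-91 - 90)) = (16205 + (-36 - 102)*87)*(-39756 - 181) = (16205 - 138*87)*(-39937) = (16205 - 12006)*(-39937) = 4199*(-39937) = -167695463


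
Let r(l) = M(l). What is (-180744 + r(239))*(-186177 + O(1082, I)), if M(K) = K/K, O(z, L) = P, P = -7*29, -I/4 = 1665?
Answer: 33686880340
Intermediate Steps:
I = -6660 (I = -4*1665 = -6660)
P = -203
O(z, L) = -203
M(K) = 1
r(l) = 1
(-180744 + r(239))*(-186177 + O(1082, I)) = (-180744 + 1)*(-186177 - 203) = -180743*(-186380) = 33686880340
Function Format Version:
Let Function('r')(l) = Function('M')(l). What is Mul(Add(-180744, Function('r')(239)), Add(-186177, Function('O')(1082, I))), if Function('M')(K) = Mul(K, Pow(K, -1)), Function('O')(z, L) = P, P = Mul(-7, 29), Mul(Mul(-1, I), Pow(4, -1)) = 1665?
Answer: 33686880340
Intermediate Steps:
I = -6660 (I = Mul(-4, 1665) = -6660)
P = -203
Function('O')(z, L) = -203
Function('M')(K) = 1
Function('r')(l) = 1
Mul(Add(-180744, Function('r')(239)), Add(-186177, Function('O')(1082, I))) = Mul(Add(-180744, 1), Add(-186177, -203)) = Mul(-180743, -186380) = 33686880340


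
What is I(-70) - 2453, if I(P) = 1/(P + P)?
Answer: -343421/140 ≈ -2453.0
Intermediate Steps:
I(P) = 1/(2*P)
I(-70) - 2453 = (1/2)/(-70) - 2453 = (1/2)*(-1/70) - 2453 = -1/140 - 2453 = -343421/140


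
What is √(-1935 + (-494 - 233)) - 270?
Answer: -270 + 11*I*√22 ≈ -270.0 + 51.595*I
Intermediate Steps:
√(-1935 + (-494 - 233)) - 270 = √(-1935 - 727) - 270 = √(-2662) - 270 = 11*I*√22 - 270 = -270 + 11*I*√22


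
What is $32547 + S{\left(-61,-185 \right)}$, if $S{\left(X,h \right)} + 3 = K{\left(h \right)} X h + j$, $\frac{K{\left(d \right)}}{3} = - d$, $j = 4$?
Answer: $6295723$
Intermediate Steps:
$K{\left(d \right)} = - 3 d$ ($K{\left(d \right)} = 3 \left(- d\right) = - 3 d$)
$S{\left(X,h \right)} = 1 - 3 X h^{2}$ ($S{\left(X,h \right)} = -3 + \left(- 3 h X h + 4\right) = -3 + \left(- 3 X h h + 4\right) = -3 - \left(-4 + 3 X h^{2}\right) = 1 - 3 X h^{2}$)
$32547 + S{\left(-61,-185 \right)} = 32547 - \left(-1 - 183 \left(-185\right)^{2}\right) = 32547 - \left(-1 - 6263175\right) = 32547 + \left(1 + 6263175\right) = 32547 + 6263176 = 6295723$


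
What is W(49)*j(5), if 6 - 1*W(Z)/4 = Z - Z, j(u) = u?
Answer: 120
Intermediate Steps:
W(Z) = 24 (W(Z) = 24 - 4*(Z - Z) = 24 - 4*0 = 24 + 0 = 24)
W(49)*j(5) = 24*5 = 120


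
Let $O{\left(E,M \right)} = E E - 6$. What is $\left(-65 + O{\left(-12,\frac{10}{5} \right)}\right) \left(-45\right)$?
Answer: $-3285$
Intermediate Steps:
$O{\left(E,M \right)} = -6 + E^{2}$ ($O{\left(E,M \right)} = E^{2} - 6 = -6 + E^{2}$)
$\left(-65 + O{\left(-12,\frac{10}{5} \right)}\right) \left(-45\right) = \left(-65 - \left(6 - \left(-12\right)^{2}\right)\right) \left(-45\right) = \left(-65 + \left(-6 + 144\right)\right) \left(-45\right) = \left(-65 + 138\right) \left(-45\right) = 73 \left(-45\right) = -3285$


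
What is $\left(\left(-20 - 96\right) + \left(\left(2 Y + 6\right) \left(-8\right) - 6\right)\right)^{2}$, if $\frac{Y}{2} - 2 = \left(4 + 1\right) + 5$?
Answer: $306916$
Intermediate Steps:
$Y = 24$ ($Y = 4 + 2 \left(\left(4 + 1\right) + 5\right) = 4 + 2 \left(5 + 5\right) = 4 + 2 \cdot 10 = 4 + 20 = 24$)
$\left(\left(-20 - 96\right) + \left(\left(2 Y + 6\right) \left(-8\right) - 6\right)\right)^{2} = \left(\left(-20 - 96\right) + \left(\left(2 \cdot 24 + 6\right) \left(-8\right) - 6\right)\right)^{2} = \left(\left(-20 - 96\right) + \left(\left(48 + 6\right) \left(-8\right) - 6\right)\right)^{2} = \left(-116 + \left(54 \left(-8\right) - 6\right)\right)^{2} = \left(-116 - 438\right)^{2} = \left(-554\right)^{2} = 306916$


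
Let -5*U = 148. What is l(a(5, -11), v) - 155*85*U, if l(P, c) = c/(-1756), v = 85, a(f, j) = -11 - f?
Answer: 684804795/1756 ≈ 3.8998e+5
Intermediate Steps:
U = -148/5 (U = -1/5*148 = -148/5 ≈ -29.600)
l(P, c) = -c/1756 (l(P, c) = c*(-1/1756) = -c/1756)
l(a(5, -11), v) - 155*85*U = -1/1756*85 - 155*85*(-148)/5 = -85/1756 - 13175*(-148)/5 = -85/1756 - 1*(-389980) = -85/1756 + 389980 = 684804795/1756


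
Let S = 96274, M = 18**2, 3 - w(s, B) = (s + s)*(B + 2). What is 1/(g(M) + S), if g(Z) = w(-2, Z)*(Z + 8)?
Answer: 1/530198 ≈ 1.8861e-6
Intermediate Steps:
w(s, B) = 3 - 2*s*(2 + B) (w(s, B) = 3 - (s + s)*(B + 2) = 3 - 2*s*(2 + B))
M = 324
g(Z) = (8 + Z)*(11 + 4*Z) (g(Z) = (3 - 4*(-2) - 2*Z*(-2))*(Z + 8) = (3 + 8 + 4*Z)*(8 + Z) = (11 + 4*Z)*(8 + Z) = (8 + Z)*(11 + 4*Z))
1/(g(M) + S) = 1/((88 + 4*324**2 + 43*324) + 96274) = 1/((88 + 4*104976 + 13932) + 96274) = 1/((88 + 419904 + 13932) + 96274) = 1/(433924 + 96274) = 1/530198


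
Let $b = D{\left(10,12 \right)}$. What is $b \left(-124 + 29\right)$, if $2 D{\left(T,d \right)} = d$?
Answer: $-570$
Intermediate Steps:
$D{\left(T,d \right)} = \frac{d}{2}$
$b = 6$ ($b = \frac{1}{2} \cdot 12 = 6$)
$b \left(-124 + 29\right) = 6 \left(-124 + 29\right) = 6 \left(-95\right) = -570$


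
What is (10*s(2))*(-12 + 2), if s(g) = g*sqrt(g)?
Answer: -200*sqrt(2) ≈ -282.84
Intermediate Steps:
s(g) = g**(3/2)
(10*s(2))*(-12 + 2) = (10*2**(3/2))*(-12 + 2) = (10*(2*sqrt(2)))*(-10) = (20*sqrt(2))*(-10) = -200*sqrt(2)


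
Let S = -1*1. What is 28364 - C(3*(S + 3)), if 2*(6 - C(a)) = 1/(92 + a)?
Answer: 5558169/196 ≈ 28358.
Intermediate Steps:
S = -1
C(a) = 6 - 1/(2*(92 + a))
28364 - C(3*(S + 3)) = 28364 - (1103 + 12*(3*(-1 + 3)))/(2*(92 + 3*(-1 + 3))) = 28364 - (1103 + 12*(3*2))/(2*(92 + 3*2)) = 28364 - (1103 + 12*6)/(2*(92 + 6)) = 28364 - (1103 + 72)/(2*98) = 28364 - 1175/(2*98) = 28364 - 1*1175/196 = 28364 - 1175/196 = 5558169/196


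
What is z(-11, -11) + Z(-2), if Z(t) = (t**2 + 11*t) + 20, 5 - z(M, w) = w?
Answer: 18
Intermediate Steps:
z(M, w) = 5 - w
Z(t) = 20 + t**2 + 11*t
z(-11, -11) + Z(-2) = (5 - 1*(-11)) + (20 + (-2)**2 + 11*(-2)) = (5 + 11) + (20 + 4 - 22) = 16 + 2 = 18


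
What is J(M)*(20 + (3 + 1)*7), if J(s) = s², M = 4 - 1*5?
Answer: 48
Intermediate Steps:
M = -1 (M = 4 - 5 = -1)
J(M)*(20 + (3 + 1)*7) = (-1)²*(20 + (3 + 1)*7) = 1*(20 + 4*7) = 1*(20 + 28) = 1*48 = 48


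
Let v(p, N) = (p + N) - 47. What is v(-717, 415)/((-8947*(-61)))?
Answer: -349/545767 ≈ -0.00063947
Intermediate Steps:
v(p, N) = -47 + N + p (v(p, N) = (N + p) - 47 = -47 + N + p)
v(-717, 415)/((-8947*(-61))) = (-47 + 415 - 717)/((-8947*(-61))) = -349/545767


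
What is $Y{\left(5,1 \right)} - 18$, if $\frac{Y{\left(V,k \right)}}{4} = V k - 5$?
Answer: $-18$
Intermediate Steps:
$Y{\left(V,k \right)} = -20 + 4 V k$ ($Y{\left(V,k \right)} = 4 \left(V k - 5\right) = 4 \left(-5 + V k\right) = -20 + 4 V k$)
$Y{\left(5,1 \right)} - 18 = \left(-20 + 4 \cdot 5 \cdot 1\right) - 18 = \left(-20 + 20\right) - 18 = 0 - 18 = -18$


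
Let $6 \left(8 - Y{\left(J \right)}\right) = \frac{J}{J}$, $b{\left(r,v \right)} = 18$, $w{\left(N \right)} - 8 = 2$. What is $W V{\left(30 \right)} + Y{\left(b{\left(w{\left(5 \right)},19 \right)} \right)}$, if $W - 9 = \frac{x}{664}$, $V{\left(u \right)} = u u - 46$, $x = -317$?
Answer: $\frac{7256981}{996} \approx 7286.1$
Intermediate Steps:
$w{\left(N \right)} = 10$ ($w{\left(N \right)} = 8 + 2 = 10$)
$V{\left(u \right)} = -46 + u^{2}$ ($V{\left(u \right)} = u^{2} - 46 = -46 + u^{2}$)
$Y{\left(J \right)} = \frac{47}{6}$ ($Y{\left(J \right)} = 8 - \frac{J \frac{1}{J}}{6} = 8 - \frac{1}{6} = \frac{47}{6}$)
$W = \frac{5659}{664}$ ($W = 9 - \frac{317}{664} = \frac{5659}{664} \approx 8.5226$)
$W V{\left(30 \right)} + Y{\left(b{\left(w{\left(5 \right)},19 \right)} \right)} = \frac{5659 \left(-46 + 30^{2}\right)}{664} + \frac{47}{6} = \frac{5659 \left(-46 + 900\right)}{664} + \frac{47}{6} = \frac{5659}{664} \cdot 854 + \frac{47}{6} = \frac{2416393}{332} + \frac{47}{6} = \frac{7256981}{996}$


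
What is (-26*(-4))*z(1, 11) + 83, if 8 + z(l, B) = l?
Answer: -645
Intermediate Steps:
z(l, B) = -8 + l
(-26*(-4))*z(1, 11) + 83 = (-26*(-4))*(-8 + 1) + 83 = 104*(-7) + 83 = -728 + 83 = -645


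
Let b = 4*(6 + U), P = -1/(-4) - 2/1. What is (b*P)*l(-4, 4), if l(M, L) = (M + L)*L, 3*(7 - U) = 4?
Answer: 0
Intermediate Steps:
U = 17/3 (U = 7 - ⅓*4 = 7 - 4/3 = 17/3 ≈ 5.6667)
l(M, L) = L*(L + M) (l(M, L) = (L + M)*L = L*(L + M))
P = -7/4 (P = -1*(-¼) - 2*1 = ¼ - 2 = -7/4 ≈ -1.7500)
b = 140/3 (b = 4*(6 + 17/3) = 4*(35/3) = 140/3 ≈ 46.667)
(b*P)*l(-4, 4) = ((140/3)*(-7/4))*(4*(4 - 4)) = -980*0/3 = -245/3*0 = 0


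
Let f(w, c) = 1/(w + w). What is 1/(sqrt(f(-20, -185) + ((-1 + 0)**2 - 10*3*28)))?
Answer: -2*I*sqrt(37290)/11187 ≈ -0.034523*I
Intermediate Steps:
f(w, c) = 1/(2*w)
1/(sqrt(f(-20, -185) + ((-1 + 0)**2 - 10*3*28))) = 1/(sqrt((1/2)/(-20) + ((-1 + 0)**2 - 10*3*28))) = 1/(sqrt((1/2)*(-1/20) + ((-1)**2 - 30*28))) = 1/(sqrt(-1/40 + (1 - 840))) = 1/(sqrt(-1/40 - 839)) = 1/(sqrt(-33561/40)) = 1/(3*I*sqrt(37290)/20) = -2*I*sqrt(37290)/11187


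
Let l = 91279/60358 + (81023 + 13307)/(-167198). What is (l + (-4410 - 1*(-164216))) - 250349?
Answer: -456863282295955/5045868442 ≈ -90542.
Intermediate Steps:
l = 4784048051/5045868442 (l = 91279*(1/60358) + 94330*(-1/167198) = 91279/60358 - 47165/83599 = 4784048051/5045868442 ≈ 0.94811)
(l + (-4410 - 1*(-164216))) - 250349 = (4784048051/5045868442 + (-4410 - 1*(-164216))) - 250349 = (4784048051/5045868442 + (-4410 + 164216)) - 250349 = (4784048051/5045868442 + 159806) - 250349 = 806364836290303/5045868442 - 250349 = -456863282295955/5045868442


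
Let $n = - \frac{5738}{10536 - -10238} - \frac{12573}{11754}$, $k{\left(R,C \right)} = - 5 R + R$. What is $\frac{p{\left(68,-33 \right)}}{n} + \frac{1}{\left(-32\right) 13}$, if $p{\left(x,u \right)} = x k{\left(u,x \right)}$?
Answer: $- \frac{16884507017435}{2531714016} \approx -6669.2$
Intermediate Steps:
$k{\left(R,C \right)} = - 4 R$
$p{\left(x,u \right)} = - 4 u x$ ($p{\left(x,u \right)} = x \left(- 4 u\right) = - 4 u x$)
$n = - \frac{18257553}{13565422}$ ($n = - \frac{5738}{10536 + 10238} - \frac{1397}{1306} = - \frac{5738}{20774} - \frac{1397}{1306} = \left(-5738\right) \frac{1}{20774} - \frac{1397}{1306} = - \frac{2869}{10387} - \frac{1397}{1306} = - \frac{18257553}{13565422} \approx -1.3459$)
$\frac{p{\left(68,-33 \right)}}{n} + \frac{1}{\left(-32\right) 13} = \frac{\left(-4\right) \left(-33\right) 68}{- \frac{18257553}{13565422}} + \frac{1}{\left(-32\right) 13} = 8976 \left(- \frac{13565422}{18257553}\right) + \frac{1}{-416} = - \frac{40587742624}{6085851} - \frac{1}{416} = - \frac{16884507017435}{2531714016}$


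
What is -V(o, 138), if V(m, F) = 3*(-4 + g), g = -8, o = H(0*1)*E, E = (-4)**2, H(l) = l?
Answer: 36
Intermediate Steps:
E = 16
o = 0 (o = (0*1)*16 = 0*16 = 0)
V(m, F) = -36 (V(m, F) = 3*(-4 - 8) = 3*(-12) = -36)
-V(o, 138) = -1*(-36) = 36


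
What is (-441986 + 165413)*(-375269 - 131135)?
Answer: 140057673492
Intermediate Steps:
(-441986 + 165413)*(-375269 - 131135) = -276573*(-506404) = 140057673492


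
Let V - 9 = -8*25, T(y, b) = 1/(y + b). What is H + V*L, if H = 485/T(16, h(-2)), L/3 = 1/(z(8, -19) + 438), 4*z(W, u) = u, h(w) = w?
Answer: 11764778/1733 ≈ 6788.7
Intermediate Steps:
z(W, u) = u/4
T(y, b) = 1/(b + y)
L = 12/1733 (L = 3/((¼)*(-19) + 438) = 3/(-19/4 + 438) = 3/(1733/4) = 3*(4/1733) = 12/1733 ≈ 0.0069244)
V = -191 (V = 9 - 8*25 = 9 - 200 = -191)
H = 6790 (H = 485/(1/(-2 + 16)) = 485/(1/14) = 485*14 = 6790)
H + V*L = 6790 - 191*12/1733 = 6790 - 2292/1733 = 11764778/1733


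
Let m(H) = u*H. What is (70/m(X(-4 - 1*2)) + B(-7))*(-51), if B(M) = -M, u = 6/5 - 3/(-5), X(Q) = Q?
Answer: -238/9 ≈ -26.444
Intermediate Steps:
u = 9/5 (u = 6*(⅕) - 3*(-⅕) = 6/5 + ⅗ = 9/5 ≈ 1.8000)
m(H) = 9*H/5
(70/m(X(-4 - 1*2)) + B(-7))*(-51) = (70/((9*(-4 - 1*2)/5)) - 1*(-7))*(-51) = (70/((9*(-4 - 2)/5)) + 7)*(-51) = (70/(((9/5)*(-6))) + 7)*(-51) = (70/(-54/5) + 7)*(-51) = (70*(-5/54) + 7)*(-51) = (-175/27 + 7)*(-51) = (14/27)*(-51) = -238/9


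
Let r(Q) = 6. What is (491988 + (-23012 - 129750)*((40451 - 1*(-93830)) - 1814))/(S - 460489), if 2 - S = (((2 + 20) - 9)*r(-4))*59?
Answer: 20235431866/465089 ≈ 43509.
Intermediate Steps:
S = -4600 (S = 2 - ((2 + 20) - 9)*6*59 = 2 - (22 - 9)*6*59 = 2 - 13*6*59 = 2 - 78*59 = 2 - 1*4602 = 2 - 4602 = -4600)
(491988 + (-23012 - 129750)*((40451 - 1*(-93830)) - 1814))/(S - 460489) = (491988 + (-23012 - 129750)*((40451 - 1*(-93830)) - 1814))/(-4600 - 460489) = (491988 - 152762*((40451 + 93830) - 1814))/(-465089) = (491988 - 152762*(134281 - 1814))*(-1/465089) = (491988 - 152762*132467)*(-1/465089) = (491988 - 20235923854)*(-1/465089) = -20235431866*(-1/465089) = 20235431866/465089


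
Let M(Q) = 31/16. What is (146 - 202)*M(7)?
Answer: -217/2 ≈ -108.50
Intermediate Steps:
M(Q) = 31/16 (M(Q) = 31*(1/16) = 31/16)
(146 - 202)*M(7) = (146 - 202)*(31/16) = -56*31/16 = -217/2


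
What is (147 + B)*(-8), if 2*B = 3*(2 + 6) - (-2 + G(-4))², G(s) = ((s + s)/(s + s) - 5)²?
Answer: -488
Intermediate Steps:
G(s) = 16 (G(s) = ((2*s)/((2*s)) - 5)² = ((2*s)*(1/(2*s)) - 5)² = (1 - 5)² = (-4)² = 16)
B = -86 (B = (3*(2 + 6) - (-2 + 16)²)/2 = (3*8 - 1*14²)/2 = (24 - 1*196)/2 = (24 - 196)/2 = (½)*(-172) = -86)
(147 + B)*(-8) = (147 - 86)*(-8) = 61*(-8) = -488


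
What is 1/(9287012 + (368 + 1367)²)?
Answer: 1/12297237 ≈ 8.1319e-8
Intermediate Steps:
1/(9287012 + (368 + 1367)²) = 1/(9287012 + 1735²) = 1/(9287012 + 3010225) = 1/12297237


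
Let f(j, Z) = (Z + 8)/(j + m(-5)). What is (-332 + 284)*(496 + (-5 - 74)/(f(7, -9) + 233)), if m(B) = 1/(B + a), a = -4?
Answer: -343480992/14437 ≈ -23792.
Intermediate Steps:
m(B) = 1/(-4 + B) (m(B) = 1/(B - 4) = 1/(-4 + B))
f(j, Z) = (8 + Z)/(-1/9 + j) (f(j, Z) = (Z + 8)/(j + 1/(-4 - 5)) = (8 + Z)/(j + 1/(-9)) = (8 + Z)/(j - 1/9) = (8 + Z)/(-1/9 + j))
(-332 + 284)*(496 + (-5 - 74)/(f(7, -9) + 233)) = (-332 + 284)*(496 + (-5 - 74)/(9*(8 - 9)/(-1 + 9*7) + 233)) = -48*(496 - 79/(9*(-1)/(-1 + 63) + 233)) = -48*(496 - 79/(9*(-1)/62 + 233)) = -48*(496 - 79/(9*(1/62)*(-1) + 233)) = -48*(496 - 79/(-9/62 + 233)) = -48*(496 - 79/14437/62) = -48*(496 - 79*62/14437) = -48*(496 - 4898/14437) = -48*7155854/14437 = -343480992/14437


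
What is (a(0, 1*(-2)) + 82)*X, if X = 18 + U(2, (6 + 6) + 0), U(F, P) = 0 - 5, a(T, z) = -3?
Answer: 1027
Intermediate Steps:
U(F, P) = -5
X = 13 (X = 18 - 5 = 13)
(a(0, 1*(-2)) + 82)*X = (-3 + 82)*13 = 79*13 = 1027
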